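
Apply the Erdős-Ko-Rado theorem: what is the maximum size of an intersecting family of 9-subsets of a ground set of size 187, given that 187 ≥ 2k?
max |F| = C(186, 8) = 30500612508015

The Erdős-Ko-Rado theorem states: for n ≥ 2k, an intersecting family of k-subsets of an n-element set has size at most C(n − 1, k − 1), with equality for 'star' families {A ⊆ [n] : |A| = k, i ∈ A} (fix an element i). For n = 187, k = 9: C(186, 8) = 30500612508015.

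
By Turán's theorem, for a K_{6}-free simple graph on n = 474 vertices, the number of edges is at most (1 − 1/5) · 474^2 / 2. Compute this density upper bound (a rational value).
Turán density bound = (4/5) · 474^2/2 = 449352/5 ≈ 89870.4

Turán's theorem: ex(n, K_{r+1}) is achieved by the complete r-partite Turán graph T(n, r) with parts as balanced as possible, and is at most (1 − 1/r) · n^2/2. For r = 5, n = 474: the density bound is (4/5) · 224676/2 = 449352/5 ≈ 89870.4. The integer-valued extremum is e(T(474, 5)) = 89870, which is strictly less than the density bound 449352/5 since 5 ∤ 474 (the parts of T(474, 5) cannot all be equal).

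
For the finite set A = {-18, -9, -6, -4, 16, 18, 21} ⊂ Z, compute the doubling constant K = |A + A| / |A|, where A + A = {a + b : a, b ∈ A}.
K = |A + A| / |A| = 26/7

Enumerate A + A = {a + b : a, b ∈ A}. With |A| = 7, there are |A|^2 = 49 ordered sum pairs; collecting distinct values, A + A = {-36, -27, -24, -22, -18, -15, -13, -12, -10, -8, -2, 0, 3, 7, 9, 10, 12, 14, 15, 17, 32, 34, 36, 37, 39, 42}, so |A + A| = 26. Thus K = 26/7. For comparison, the minimum possible |A + A| over all 7-element sets is 2·7 − 1 = 13 (so min K = 13/7), attained only by arithmetic progressions.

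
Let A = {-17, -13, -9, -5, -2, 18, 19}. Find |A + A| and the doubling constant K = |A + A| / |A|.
K = |A + A| / |A| = 25/7

Enumerate A + A = {a + b : a, b ∈ A}. With |A| = 7, there are |A|^2 = 49 ordered sum pairs; collecting distinct values, A + A = {-34, -30, -26, -22, -19, -18, -15, -14, -11, -10, -7, -4, 1, 2, 5, 6, 9, 10, 13, 14, 16, 17, 36, 37, 38}, so |A + A| = 25. Thus K = 25/7. For comparison, the minimum possible |A + A| over all 7-element sets is 2·7 − 1 = 13 (so min K = 13/7), attained only by arithmetic progressions.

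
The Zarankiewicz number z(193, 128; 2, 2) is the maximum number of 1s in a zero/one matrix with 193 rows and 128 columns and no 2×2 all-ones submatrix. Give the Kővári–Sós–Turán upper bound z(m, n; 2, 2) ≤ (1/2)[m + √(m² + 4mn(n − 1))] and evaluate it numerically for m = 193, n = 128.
z(193, 128; 2, 2) ≤ (1/2)[193 + √(193² + 4·193·128·127)] = (1/2)[193 + √12586881] = 1870.3997

Kővári–Sós–Turán: let r_1, ..., r_193 be the row sums and z = Σ r_i the total number of 1s. Each pair of columns can share at most one row with both entries 1 (else a 2×2 all-ones block appears), so Σ_i C(r_i, 2) ≤ C(128, 2) = 8128. By convexity Σ_i C(r_i, 2) ≥ 193·C(z/193, 2) = z(z − 193)/(2·193), giving z² − 193z − 193·128·127 ≤ 0 and hence z ≤ (1/2)[193 + √(37249 + 4·3137408)] = (1/2)[193 + √12586881] ≈ (1/2)(193 + 3547.7995) = 1870.3997.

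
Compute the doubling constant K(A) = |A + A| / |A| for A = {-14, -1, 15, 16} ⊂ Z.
K = |A + A| / |A| = 10/4 = 5/2

Enumerate A + A = {a + b : a, b ∈ A}. With |A| = 4, there are |A|^2 = 16 ordered sum pairs; collecting distinct values, A + A = {-28, -15, -2, 1, 2, 14, 15, 30, 31, 32}, so |A + A| = 10. Thus K = 10/4 = 5/2. For comparison, the minimum possible |A + A| over all 4-element sets is 2·4 − 1 = 7 (so min K = 7/4), attained only by arithmetic progressions.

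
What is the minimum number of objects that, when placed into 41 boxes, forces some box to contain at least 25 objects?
n = (25 − 1)·41 + 1 = 985

By the generalised pigeonhole principle, to guarantee some box contains ≥ r objects we need more than (r − 1) · k objects total. Threshold: n = (r − 1) · k + 1. With r = 25 and k = 41: n = 24 · 41 + 1 = 984 + 1 = 985. For n = 984 = 24 · 41, we can put exactly 24 objects in every box, avoiding 25 in any single one — so 985 is tight.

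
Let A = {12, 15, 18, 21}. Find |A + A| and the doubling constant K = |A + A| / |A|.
K = |A + A| / |A| = 7/4

Enumerate A + A = {a + b : a, b ∈ A}. With |A| = 4, there are |A|^2 = 16 ordered sum pairs; collecting distinct values, A + A = {24, 27, 30, 33, 36, 39, 42}, so |A + A| = 7. Thus K = 7/4. Here |A + A| = 2|A| − 1 = 7, the minimum possible — so K = 7/4 is minimal, which holds iff A is an arithmetic progression.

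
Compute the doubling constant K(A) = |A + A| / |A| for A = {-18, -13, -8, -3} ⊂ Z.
K = |A + A| / |A| = 7/4

Enumerate A + A = {a + b : a, b ∈ A}. With |A| = 4, there are |A|^2 = 16 ordered sum pairs; collecting distinct values, A + A = {-36, -31, -26, -21, -16, -11, -6}, so |A + A| = 7. Thus K = 7/4. Here |A + A| = 2|A| − 1 = 7, the minimum possible — so K = 7/4 is minimal, which holds iff A is an arithmetic progression.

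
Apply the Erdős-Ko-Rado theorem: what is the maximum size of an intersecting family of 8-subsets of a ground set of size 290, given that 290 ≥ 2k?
max |F| = C(289, 7) = 31049696504112

The Erdős-Ko-Rado theorem states: for n ≥ 2k, an intersecting family of k-subsets of an n-element set has size at most C(n − 1, k − 1), with equality for 'star' families {A ⊆ [n] : |A| = k, i ∈ A} (fix an element i). For n = 290, k = 8: C(289, 7) = 31049696504112.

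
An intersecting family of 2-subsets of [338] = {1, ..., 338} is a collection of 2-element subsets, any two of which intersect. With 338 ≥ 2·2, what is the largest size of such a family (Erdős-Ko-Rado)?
max |F| = C(337, 1) = 337

Erdős-Ko-Rado (1961): when n ≥ 2k, max |F| = C(n−1, k−1). The bound is attained by the star {A : i ∈ A} for any fixed i ∈ [n]. Here C(338−1, 2−1) = C(337, 1) = 337.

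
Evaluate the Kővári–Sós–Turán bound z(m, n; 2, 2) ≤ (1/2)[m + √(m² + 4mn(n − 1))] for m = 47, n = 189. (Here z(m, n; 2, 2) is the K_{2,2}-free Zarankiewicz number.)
z(47, 189; 2, 2) ≤ (1/2)[47 + √(47² + 4·47·189·188)] = (1/2)[47 + √6682225] = 1316

Kővári–Sós–Turán: let r_1, ..., r_47 be the row sums and z = Σ r_i the total number of 1s. Each pair of columns can share at most one row with both entries 1 (else a 2×2 all-ones block appears), so Σ_i C(r_i, 2) ≤ C(189, 2) = 17766. By convexity Σ_i C(r_i, 2) ≥ 47·C(z/47, 2) = z(z − 47)/(2·47), giving z² − 47z − 47·189·188 ≤ 0 and hence z ≤ (1/2)[47 + √(2209 + 4·1670004)] = (1/2)[47 + √6682225] ≈ (1/2)(47 + 2585) = 1316.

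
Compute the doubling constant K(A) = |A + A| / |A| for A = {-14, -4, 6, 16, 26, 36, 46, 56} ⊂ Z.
K = |A + A| / |A| = 15/8

Enumerate A + A = {a + b : a, b ∈ A}. With |A| = 8, there are |A|^2 = 64 ordered sum pairs; collecting distinct values, A + A = {-28, -18, -8, 2, 12, 22, 32, 42, 52, 62, 72, 82, 92, 102, 112}, so |A + A| = 15. Thus K = 15/8. Here |A + A| = 2|A| − 1 = 15, the minimum possible — so K = 15/8 is minimal, which holds iff A is an arithmetic progression.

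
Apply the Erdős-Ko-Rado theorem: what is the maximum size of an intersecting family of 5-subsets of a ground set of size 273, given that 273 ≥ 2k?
max |F| = C(272, 4) = 223070940

The Erdős-Ko-Rado theorem states: for n ≥ 2k, an intersecting family of k-subsets of an n-element set has size at most C(n − 1, k − 1), with equality for 'star' families {A ⊆ [n] : |A| = k, i ∈ A} (fix an element i). For n = 273, k = 5: C(272, 4) = 223070940.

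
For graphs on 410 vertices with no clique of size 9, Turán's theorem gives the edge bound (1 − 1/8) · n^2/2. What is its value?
Turán density bound = (7/8) · 410^2/2 = 294175/4 ≈ 73543.75

Turán's theorem: ex(n, K_{r+1}) is achieved by the complete r-partite Turán graph T(n, r) with parts as balanced as possible, and is at most (1 − 1/r) · n^2/2. For r = 8, n = 410: the density bound is (7/8) · 168100/2 = 294175/4 ≈ 73543.75. The integer-valued extremum is e(T(410, 8)) = 73543, which is strictly less than the density bound 294175/4 since 8 ∤ 410 (the parts of T(410, 8) cannot all be equal).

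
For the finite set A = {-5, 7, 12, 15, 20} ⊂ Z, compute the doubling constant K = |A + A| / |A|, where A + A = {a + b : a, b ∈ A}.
K = |A + A| / |A| = 14/5

Enumerate A + A = {a + b : a, b ∈ A}. With |A| = 5, there are |A|^2 = 25 ordered sum pairs; collecting distinct values, A + A = {-10, 2, 7, 10, 14, 15, 19, 22, 24, 27, 30, 32, 35, 40}, so |A + A| = 14. Thus K = 14/5. For comparison, the minimum possible |A + A| over all 5-element sets is 2·5 − 1 = 9 (so min K = 9/5), attained only by arithmetic progressions.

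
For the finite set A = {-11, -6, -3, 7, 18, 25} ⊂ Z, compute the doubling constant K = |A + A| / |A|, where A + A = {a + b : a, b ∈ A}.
K = |A + A| / |A| = 20/6 = 10/3

Enumerate A + A = {a + b : a, b ∈ A}. With |A| = 6, there are |A|^2 = 36 ordered sum pairs; collecting distinct values, A + A = {-22, -17, -14, -12, -9, -6, -4, 1, 4, 7, 12, 14, 15, 19, 22, 25, 32, 36, 43, 50}, so |A + A| = 20. Thus K = 20/6 = 10/3. For comparison, the minimum possible |A + A| over all 6-element sets is 2·6 − 1 = 11 (so min K = 11/6), attained only by arithmetic progressions.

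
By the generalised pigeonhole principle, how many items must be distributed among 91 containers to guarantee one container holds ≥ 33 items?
n = (33 − 1)·91 + 1 = 2913

By the generalised pigeonhole principle, to guarantee some box contains ≥ r objects we need more than (r − 1) · k objects total. Threshold: n = (r − 1) · k + 1. With r = 33 and k = 91: n = 32 · 91 + 1 = 2912 + 1 = 2913. For n = 2912 = 32 · 91, we can put exactly 32 objects in every box, avoiding 33 in any single one — so 2913 is tight.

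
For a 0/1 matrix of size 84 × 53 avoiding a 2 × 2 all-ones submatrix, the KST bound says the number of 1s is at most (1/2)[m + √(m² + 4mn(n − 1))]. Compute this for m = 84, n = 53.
z(84, 53; 2, 2) ≤ (1/2)[84 + √(84² + 4·84·53·52)] = (1/2)[84 + √933072] = 524.9783

Kővári–Sós–Turán: let r_1, ..., r_84 be the row sums and z = Σ r_i the total number of 1s. Each pair of columns can share at most one row with both entries 1 (else a 2×2 all-ones block appears), so Σ_i C(r_i, 2) ≤ C(53, 2) = 1378. By convexity Σ_i C(r_i, 2) ≥ 84·C(z/84, 2) = z(z − 84)/(2·84), giving z² − 84z − 84·53·52 ≤ 0 and hence z ≤ (1/2)[84 + √(7056 + 4·231504)] = (1/2)[84 + √933072] ≈ (1/2)(84 + 965.9565) = 524.9783.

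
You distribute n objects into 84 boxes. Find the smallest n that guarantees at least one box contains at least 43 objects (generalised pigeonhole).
n = (43 − 1)·84 + 1 = 3529

By the generalised pigeonhole principle, to guarantee some box contains ≥ r objects we need more than (r − 1) · k objects total. Threshold: n = (r − 1) · k + 1. With r = 43 and k = 84: n = 42 · 84 + 1 = 3528 + 1 = 3529. For n = 3528 = 42 · 84, we can put exactly 42 objects in every box, avoiding 43 in any single one — so 3529 is tight.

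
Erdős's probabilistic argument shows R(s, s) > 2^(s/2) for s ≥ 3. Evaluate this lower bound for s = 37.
2^(37/2) = 370727.6001; so R(37, 37) > 370727.6001

Colour each edge of K_n uniformly at random with red/blue. The expected number of monochromatic K_37 is C(n, 37) · 2 · 2^(−C(37,2)). If C(n, 37) · 2^(1 − C(37,2)) < 1, then with positive probability no monochromatic K_37 exists, so R(37, 37) > n. The standard estimate C(n, 37) ≤ n^37/37! shows this inequality holds whenever n ≤ 2^(37/2) (since 37! · 2^(C(37,2) − 1) > 2^(37^2/2) ≥ n^37). Hence R(37, 37) > 2^(37/2) = 370727.6001.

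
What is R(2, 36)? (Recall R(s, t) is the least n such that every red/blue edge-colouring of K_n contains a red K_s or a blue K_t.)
R(2, 36) = 36

R(2, k) = k for all k ≥ 2: in a 2-colouring of K_k, either some edge is red (a red K_2) or all edges are blue (a blue K_k). And K_{35} coloured all-blue has no blue K_36, so R(2, 36) > 35. Hence R(2, 36) = 36.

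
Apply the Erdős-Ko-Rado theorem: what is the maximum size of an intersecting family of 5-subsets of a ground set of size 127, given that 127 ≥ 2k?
max |F| = C(126, 4) = 10009125

Erdős-Ko-Rado (1961): when n ≥ 2k, max |F| = C(n−1, k−1). The bound is attained by the star {A : i ∈ A} for any fixed i ∈ [n]. Here C(127−1, 5−1) = C(126, 4) = 10009125.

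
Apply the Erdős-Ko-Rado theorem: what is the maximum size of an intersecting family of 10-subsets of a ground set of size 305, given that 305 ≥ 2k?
max |F| = C(304, 9) = 54222992899492560

The Erdős-Ko-Rado theorem states: for n ≥ 2k, an intersecting family of k-subsets of an n-element set has size at most C(n − 1, k − 1), with equality for 'star' families {A ⊆ [n] : |A| = k, i ∈ A} (fix an element i). For n = 305, k = 10: C(304, 9) = 54222992899492560.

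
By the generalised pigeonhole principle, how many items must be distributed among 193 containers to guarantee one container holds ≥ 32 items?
n = (32 − 1)·193 + 1 = 5984

By the generalised pigeonhole principle, to guarantee some box contains ≥ r objects we need more than (r − 1) · k objects total. Threshold: n = (r − 1) · k + 1. With r = 32 and k = 193: n = 31 · 193 + 1 = 5983 + 1 = 5984. For n = 5983 = 31 · 193, we can put exactly 31 objects in every box, avoiding 32 in any single one — so 5984 is tight.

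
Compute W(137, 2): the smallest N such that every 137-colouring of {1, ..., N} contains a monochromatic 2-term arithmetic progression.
W(137, 2) = 137 + 1 = 138

A 2-term AP is any pair of integers, so a monochromatic 2-AP exists iff some colour is used at least twice. With 137 colours, the colouring i ↦ i on {1, ..., 137} uses each colour once, avoiding any monochromatic pair, so W(137, 2) > 137. For {1, ..., 138}, pigeonhole forces two integers of the same colour, which form a monochromatic 2-AP. Hence W(137, 2) = 138.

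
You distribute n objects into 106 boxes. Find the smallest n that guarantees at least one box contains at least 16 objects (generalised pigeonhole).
n = (16 − 1)·106 + 1 = 1591

By the generalised pigeonhole principle, to guarantee some box contains ≥ r objects we need more than (r − 1) · k objects total. Threshold: n = (r − 1) · k + 1. With r = 16 and k = 106: n = 15 · 106 + 1 = 1590 + 1 = 1591. For n = 1590 = 15 · 106, we can put exactly 15 objects in every box, avoiding 16 in any single one — so 1591 is tight.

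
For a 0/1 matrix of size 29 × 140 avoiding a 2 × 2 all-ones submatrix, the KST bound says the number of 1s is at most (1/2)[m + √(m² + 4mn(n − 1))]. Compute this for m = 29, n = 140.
z(29, 140; 2, 2) ≤ (1/2)[29 + √(29² + 4·29·140·139)] = (1/2)[29 + √2258201] = 765.8656

Kővári–Sós–Turán: let r_1, ..., r_29 be the row sums and z = Σ r_i the total number of 1s. Each pair of columns can share at most one row with both entries 1 (else a 2×2 all-ones block appears), so Σ_i C(r_i, 2) ≤ C(140, 2) = 9730. By convexity Σ_i C(r_i, 2) ≥ 29·C(z/29, 2) = z(z − 29)/(2·29), giving z² − 29z − 29·140·139 ≤ 0 and hence z ≤ (1/2)[29 + √(841 + 4·564340)] = (1/2)[29 + √2258201] ≈ (1/2)(29 + 1502.7312) = 765.8656.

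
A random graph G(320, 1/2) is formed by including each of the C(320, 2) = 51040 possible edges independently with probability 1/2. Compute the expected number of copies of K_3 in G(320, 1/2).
E[# K_3] = C(320, 3) · (1/2)^C(3, 2) = 5410240 / 2^3 = 676280

For each 3-subset S of vertices (there are C(320, 3) = 5410240 such S), let X_S = 1 if S induces a K_3 (all C(3, 2) = 3 edges present). Then P(X_S = 1) = (1/2)^3 = 1/8. By linearity of expectation, E[# K_3] = C(320, 3) · (1/2)^3 = 5410240 / 8 = 676280.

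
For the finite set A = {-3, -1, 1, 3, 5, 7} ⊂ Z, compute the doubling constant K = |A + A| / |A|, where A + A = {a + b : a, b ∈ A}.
K = |A + A| / |A| = 11/6

Enumerate A + A = {a + b : a, b ∈ A}. With |A| = 6, there are |A|^2 = 36 ordered sum pairs; collecting distinct values, A + A = {-6, -4, -2, 0, 2, 4, 6, 8, 10, 12, 14}, so |A + A| = 11. Thus K = 11/6. Here |A + A| = 2|A| − 1 = 11, the minimum possible — so K = 11/6 is minimal, which holds iff A is an arithmetic progression.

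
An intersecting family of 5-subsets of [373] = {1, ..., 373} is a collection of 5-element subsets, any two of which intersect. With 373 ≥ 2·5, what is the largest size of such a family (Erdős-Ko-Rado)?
max |F| = C(372, 4) = 785115765

The Erdős-Ko-Rado theorem states: for n ≥ 2k, an intersecting family of k-subsets of an n-element set has size at most C(n − 1, k − 1), with equality for 'star' families {A ⊆ [n] : |A| = k, i ∈ A} (fix an element i). For n = 373, k = 5: C(372, 4) = 785115765.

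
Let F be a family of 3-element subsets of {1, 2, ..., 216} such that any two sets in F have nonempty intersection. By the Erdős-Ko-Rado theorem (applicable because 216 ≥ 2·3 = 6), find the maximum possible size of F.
max |F| = C(215, 2) = 23005

Erdős-Ko-Rado (1961): when n ≥ 2k, max |F| = C(n−1, k−1). The bound is attained by the star {A : i ∈ A} for any fixed i ∈ [n]. Here C(216−1, 3−1) = C(215, 2) = 23005.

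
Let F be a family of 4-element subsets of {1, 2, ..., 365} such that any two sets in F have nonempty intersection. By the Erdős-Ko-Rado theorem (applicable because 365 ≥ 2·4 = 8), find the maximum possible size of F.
max |F| = C(364, 3) = 7971964

Erdős-Ko-Rado (1961): when n ≥ 2k, max |F| = C(n−1, k−1). The bound is attained by the star {A : i ∈ A} for any fixed i ∈ [n]. Here C(365−1, 4−1) = C(364, 3) = 7971964.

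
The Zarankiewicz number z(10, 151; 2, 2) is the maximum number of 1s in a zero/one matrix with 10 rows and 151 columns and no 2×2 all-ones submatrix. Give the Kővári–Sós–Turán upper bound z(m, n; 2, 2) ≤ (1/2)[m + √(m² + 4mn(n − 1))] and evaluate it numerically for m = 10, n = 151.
z(10, 151; 2, 2) ≤ (1/2)[10 + √(10² + 4·10·151·150)] = (1/2)[10 + √906100] = 480.9464

Kővári–Sós–Turán: let r_1, ..., r_10 be the row sums and z = Σ r_i the total number of 1s. Each pair of columns can share at most one row with both entries 1 (else a 2×2 all-ones block appears), so Σ_i C(r_i, 2) ≤ C(151, 2) = 11325. By convexity Σ_i C(r_i, 2) ≥ 10·C(z/10, 2) = z(z − 10)/(2·10), giving z² − 10z − 10·151·150 ≤ 0 and hence z ≤ (1/2)[10 + √(100 + 4·226500)] = (1/2)[10 + √906100] ≈ (1/2)(10 + 951.8929) = 480.9464.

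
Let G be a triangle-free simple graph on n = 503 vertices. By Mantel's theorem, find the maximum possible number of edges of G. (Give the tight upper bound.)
ex(503, K_3) = ⌊503^2/4⌋ = 63252

Mantel (1907): a triangle-free graph on n vertices has at most ⌊n^2/4⌋ edges, with equality for the complete bipartite graph K_{⌊n/2⌋, ⌈n/2⌉}. For n = 503: ⌊503^2/4⌋ = ⌊253009/4⌋ = 63252. The extremal graph is K_{251, 252}, which has 251·252 = 63252 edges.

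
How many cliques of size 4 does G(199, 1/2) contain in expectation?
E[# K_4] = C(199, 4) · (1/2)^C(4, 2) = 63391251 / 2^6 = 990488.296875

For each 4-subset S of vertices (there are C(199, 4) = 63391251 such S), let X_S = 1 if S induces a K_4 (all C(4, 2) = 6 edges present). Then P(X_S = 1) = (1/2)^6 = 1/64. By linearity of expectation, E[# K_4] = C(199, 4) · (1/2)^6 = 63391251 / 64 = 990488.296875.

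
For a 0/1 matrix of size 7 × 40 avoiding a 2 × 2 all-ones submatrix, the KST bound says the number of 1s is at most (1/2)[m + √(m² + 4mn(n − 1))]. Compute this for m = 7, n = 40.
z(7, 40; 2, 2) ≤ (1/2)[7 + √(7² + 4·7·40·39)] = (1/2)[7 + √43729] = 108.0574

Kővári–Sós–Turán: let r_1, ..., r_7 be the row sums and z = Σ r_i the total number of 1s. Each pair of columns can share at most one row with both entries 1 (else a 2×2 all-ones block appears), so Σ_i C(r_i, 2) ≤ C(40, 2) = 780. By convexity Σ_i C(r_i, 2) ≥ 7·C(z/7, 2) = z(z − 7)/(2·7), giving z² − 7z − 7·40·39 ≤ 0 and hence z ≤ (1/2)[7 + √(49 + 4·10920)] = (1/2)[7 + √43729] ≈ (1/2)(7 + 209.1148) = 108.0574.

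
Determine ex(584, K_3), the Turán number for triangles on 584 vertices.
ex(584, K_3) = ⌊584^2/4⌋ = 85264

Mantel (1907): a triangle-free graph on n vertices has at most ⌊n^2/4⌋ edges, with equality for the complete bipartite graph K_{⌊n/2⌋, ⌈n/2⌉}. For n = 584: ⌊584^2/4⌋ = ⌊341056/4⌋ = 85264. The extremal graph is K_{292, 292}, which has 292·292 = 85264 edges.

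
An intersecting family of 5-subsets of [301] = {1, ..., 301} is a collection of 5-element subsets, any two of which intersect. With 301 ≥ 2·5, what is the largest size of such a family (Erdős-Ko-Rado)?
max |F| = C(300, 4) = 330791175

Erdős-Ko-Rado (1961): when n ≥ 2k, max |F| = C(n−1, k−1). The bound is attained by the star {A : i ∈ A} for any fixed i ∈ [n]. Here C(301−1, 5−1) = C(300, 4) = 330791175.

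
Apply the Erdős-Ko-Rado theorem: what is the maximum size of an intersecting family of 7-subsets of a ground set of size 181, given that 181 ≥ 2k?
max |F| = C(180, 6) = 43424719800

Erdős-Ko-Rado (1961): when n ≥ 2k, max |F| = C(n−1, k−1). The bound is attained by the star {A : i ∈ A} for any fixed i ∈ [n]. Here C(181−1, 7−1) = C(180, 6) = 43424719800.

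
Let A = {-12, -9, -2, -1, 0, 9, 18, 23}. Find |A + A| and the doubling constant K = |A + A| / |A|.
K = |A + A| / |A| = 31/8

Enumerate A + A = {a + b : a, b ∈ A}. With |A| = 8, there are |A|^2 = 64 ordered sum pairs; collecting distinct values, A + A = {-24, -21, -18, -14, -13, -12, -11, -10, -9, -4, -3, -2, -1, 0, 6, 7, 8, 9, 11, 14, 16, 17, 18, 21, 22, 23, 27, 32, 36, 41, 46}, so |A + A| = 31. Thus K = 31/8. For comparison, the minimum possible |A + A| over all 8-element sets is 2·8 − 1 = 15 (so min K = 15/8), attained only by arithmetic progressions.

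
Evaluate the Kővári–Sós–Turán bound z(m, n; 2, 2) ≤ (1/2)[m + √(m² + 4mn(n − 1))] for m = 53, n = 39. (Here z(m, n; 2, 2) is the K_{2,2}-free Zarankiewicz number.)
z(53, 39; 2, 2) ≤ (1/2)[53 + √(53² + 4·53·39·38)] = (1/2)[53 + √316993] = 308.0107

Kővári–Sós–Turán: let r_1, ..., r_53 be the row sums and z = Σ r_i the total number of 1s. Each pair of columns can share at most one row with both entries 1 (else a 2×2 all-ones block appears), so Σ_i C(r_i, 2) ≤ C(39, 2) = 741. By convexity Σ_i C(r_i, 2) ≥ 53·C(z/53, 2) = z(z − 53)/(2·53), giving z² − 53z − 53·39·38 ≤ 0 and hence z ≤ (1/2)[53 + √(2809 + 4·78546)] = (1/2)[53 + √316993] ≈ (1/2)(53 + 563.0213) = 308.0107.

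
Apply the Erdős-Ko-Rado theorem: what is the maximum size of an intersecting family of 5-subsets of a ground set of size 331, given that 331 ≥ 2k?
max |F| = C(330, 4) = 485199330

The Erdős-Ko-Rado theorem states: for n ≥ 2k, an intersecting family of k-subsets of an n-element set has size at most C(n − 1, k − 1), with equality for 'star' families {A ⊆ [n] : |A| = k, i ∈ A} (fix an element i). For n = 331, k = 5: C(330, 4) = 485199330.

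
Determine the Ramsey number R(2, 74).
R(2, 74) = 74

R(2, k) = k for all k ≥ 2: in a 2-colouring of K_k, either some edge is red (a red K_2) or all edges are blue (a blue K_k). And K_{73} coloured all-blue has no blue K_74, so R(2, 74) > 73. Hence R(2, 74) = 74.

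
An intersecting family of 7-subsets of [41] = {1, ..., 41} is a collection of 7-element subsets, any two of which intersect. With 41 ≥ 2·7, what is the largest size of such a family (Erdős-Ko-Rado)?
max |F| = C(40, 6) = 3838380

The Erdős-Ko-Rado theorem states: for n ≥ 2k, an intersecting family of k-subsets of an n-element set has size at most C(n − 1, k − 1), with equality for 'star' families {A ⊆ [n] : |A| = k, i ∈ A} (fix an element i). For n = 41, k = 7: C(40, 6) = 3838380.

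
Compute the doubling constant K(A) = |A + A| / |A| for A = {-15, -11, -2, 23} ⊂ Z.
K = |A + A| / |A| = 10/4 = 5/2

Enumerate A + A = {a + b : a, b ∈ A}. With |A| = 4, there are |A|^2 = 16 ordered sum pairs; collecting distinct values, A + A = {-30, -26, -22, -17, -13, -4, 8, 12, 21, 46}, so |A + A| = 10. Thus K = 10/4 = 5/2. For comparison, the minimum possible |A + A| over all 4-element sets is 2·4 − 1 = 7 (so min K = 7/4), attained only by arithmetic progressions.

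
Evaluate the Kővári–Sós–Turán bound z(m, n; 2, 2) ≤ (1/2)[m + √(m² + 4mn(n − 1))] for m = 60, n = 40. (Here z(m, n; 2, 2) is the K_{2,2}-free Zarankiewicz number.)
z(60, 40; 2, 2) ≤ (1/2)[60 + √(60² + 4·60·40·39)] = (1/2)[60 + √378000] = 337.4085

Kővári–Sós–Turán: let r_1, ..., r_60 be the row sums and z = Σ r_i the total number of 1s. Each pair of columns can share at most one row with both entries 1 (else a 2×2 all-ones block appears), so Σ_i C(r_i, 2) ≤ C(40, 2) = 780. By convexity Σ_i C(r_i, 2) ≥ 60·C(z/60, 2) = z(z − 60)/(2·60), giving z² − 60z − 60·40·39 ≤ 0 and hence z ≤ (1/2)[60 + √(3600 + 4·93600)] = (1/2)[60 + √378000] ≈ (1/2)(60 + 614.817) = 337.4085.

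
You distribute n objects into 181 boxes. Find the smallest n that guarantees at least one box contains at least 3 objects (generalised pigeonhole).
n = (3 − 1)·181 + 1 = 363

By the generalised pigeonhole principle, to guarantee some box contains ≥ r objects we need more than (r − 1) · k objects total. Threshold: n = (r − 1) · k + 1. With r = 3 and k = 181: n = 2 · 181 + 1 = 362 + 1 = 363. For n = 362 = 2 · 181, we can put exactly 2 objects in every box, avoiding 3 in any single one — so 363 is tight.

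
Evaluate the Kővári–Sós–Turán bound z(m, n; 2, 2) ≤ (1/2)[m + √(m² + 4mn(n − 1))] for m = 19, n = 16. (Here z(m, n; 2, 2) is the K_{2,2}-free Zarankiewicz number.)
z(19, 16; 2, 2) ≤ (1/2)[19 + √(19² + 4·19·16·15)] = (1/2)[19 + √18601] = 77.6927

Kővári–Sós–Turán: let r_1, ..., r_19 be the row sums and z = Σ r_i the total number of 1s. Each pair of columns can share at most one row with both entries 1 (else a 2×2 all-ones block appears), so Σ_i C(r_i, 2) ≤ C(16, 2) = 120. By convexity Σ_i C(r_i, 2) ≥ 19·C(z/19, 2) = z(z − 19)/(2·19), giving z² − 19z − 19·16·15 ≤ 0 and hence z ≤ (1/2)[19 + √(361 + 4·4560)] = (1/2)[19 + √18601] ≈ (1/2)(19 + 136.3855) = 77.6927.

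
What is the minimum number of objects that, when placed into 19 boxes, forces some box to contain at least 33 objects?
n = (33 − 1)·19 + 1 = 609

By the generalised pigeonhole principle, to guarantee some box contains ≥ r objects we need more than (r − 1) · k objects total. Threshold: n = (r − 1) · k + 1. With r = 33 and k = 19: n = 32 · 19 + 1 = 608 + 1 = 609. For n = 608 = 32 · 19, we can put exactly 32 objects in every box, avoiding 33 in any single one — so 609 is tight.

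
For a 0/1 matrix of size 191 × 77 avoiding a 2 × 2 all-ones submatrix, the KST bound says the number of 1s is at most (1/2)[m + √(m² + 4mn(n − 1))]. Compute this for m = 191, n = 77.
z(191, 77; 2, 2) ≤ (1/2)[191 + √(191² + 4·191·77·76)] = (1/2)[191 + √4507409] = 1157.033

Kővári–Sós–Turán: let r_1, ..., r_191 be the row sums and z = Σ r_i the total number of 1s. Each pair of columns can share at most one row with both entries 1 (else a 2×2 all-ones block appears), so Σ_i C(r_i, 2) ≤ C(77, 2) = 2926. By convexity Σ_i C(r_i, 2) ≥ 191·C(z/191, 2) = z(z − 191)/(2·191), giving z² − 191z − 191·77·76 ≤ 0 and hence z ≤ (1/2)[191 + √(36481 + 4·1117732)] = (1/2)[191 + √4507409] ≈ (1/2)(191 + 2123.0659) = 1157.033.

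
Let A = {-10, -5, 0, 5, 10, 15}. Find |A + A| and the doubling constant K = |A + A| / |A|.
K = |A + A| / |A| = 11/6

Enumerate A + A = {a + b : a, b ∈ A}. With |A| = 6, there are |A|^2 = 36 ordered sum pairs; collecting distinct values, A + A = {-20, -15, -10, -5, 0, 5, 10, 15, 20, 25, 30}, so |A + A| = 11. Thus K = 11/6. Here |A + A| = 2|A| − 1 = 11, the minimum possible — so K = 11/6 is minimal, which holds iff A is an arithmetic progression.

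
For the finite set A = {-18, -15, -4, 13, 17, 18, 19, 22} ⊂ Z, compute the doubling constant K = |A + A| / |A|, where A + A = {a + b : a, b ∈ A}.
K = |A + A| / |A| = 33/8

Enumerate A + A = {a + b : a, b ∈ A}. With |A| = 8, there are |A|^2 = 64 ordered sum pairs; collecting distinct values, A + A = {-36, -33, -30, -22, -19, -8, -5, -2, -1, 0, 1, 2, 3, 4, 7, 9, 13, 14, 15, 18, 26, 30, 31, 32, 34, 35, 36, 37, 38, 39, 40, 41, 44}, so |A + A| = 33. Thus K = 33/8. For comparison, the minimum possible |A + A| over all 8-element sets is 2·8 − 1 = 15 (so min K = 15/8), attained only by arithmetic progressions.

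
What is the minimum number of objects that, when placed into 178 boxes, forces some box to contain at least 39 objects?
n = (39 − 1)·178 + 1 = 6765

By the generalised pigeonhole principle, to guarantee some box contains ≥ r objects we need more than (r − 1) · k objects total. Threshold: n = (r − 1) · k + 1. With r = 39 and k = 178: n = 38 · 178 + 1 = 6764 + 1 = 6765. For n = 6764 = 38 · 178, we can put exactly 38 objects in every box, avoiding 39 in any single one — so 6765 is tight.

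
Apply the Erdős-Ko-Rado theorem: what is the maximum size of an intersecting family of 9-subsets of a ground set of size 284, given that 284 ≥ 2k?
max |F| = C(283, 8) = 923458157336331

The Erdős-Ko-Rado theorem states: for n ≥ 2k, an intersecting family of k-subsets of an n-element set has size at most C(n − 1, k − 1), with equality for 'star' families {A ⊆ [n] : |A| = k, i ∈ A} (fix an element i). For n = 284, k = 9: C(283, 8) = 923458157336331.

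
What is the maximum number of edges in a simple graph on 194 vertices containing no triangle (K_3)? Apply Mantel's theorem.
ex(194, K_3) = ⌊194^2/4⌋ = 9409

Mantel (1907): a triangle-free graph on n vertices has at most ⌊n^2/4⌋ edges, with equality for the complete bipartite graph K_{⌊n/2⌋, ⌈n/2⌉}. For n = 194: ⌊194^2/4⌋ = ⌊37636/4⌋ = 9409. The extremal graph is K_{97, 97}, which has 97·97 = 9409 edges.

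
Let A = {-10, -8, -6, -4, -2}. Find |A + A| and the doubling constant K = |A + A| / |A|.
K = |A + A| / |A| = 9/5

Enumerate A + A = {a + b : a, b ∈ A}. With |A| = 5, there are |A|^2 = 25 ordered sum pairs; collecting distinct values, A + A = {-20, -18, -16, -14, -12, -10, -8, -6, -4}, so |A + A| = 9. Thus K = 9/5. Here |A + A| = 2|A| − 1 = 9, the minimum possible — so K = 9/5 is minimal, which holds iff A is an arithmetic progression.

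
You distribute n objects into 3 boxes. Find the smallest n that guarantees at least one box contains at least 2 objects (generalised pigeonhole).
n = (2 − 1)·3 + 1 = 4

By the generalised pigeonhole principle, to guarantee some box contains ≥ r objects we need more than (r − 1) · k objects total. Threshold: n = (r − 1) · k + 1. With r = 2 and k = 3: n = 1 · 3 + 1 = 3 + 1 = 4. For n = 3 = 1 · 3, we can put exactly 1 objects in every box, avoiding 2 in any single one — so 4 is tight.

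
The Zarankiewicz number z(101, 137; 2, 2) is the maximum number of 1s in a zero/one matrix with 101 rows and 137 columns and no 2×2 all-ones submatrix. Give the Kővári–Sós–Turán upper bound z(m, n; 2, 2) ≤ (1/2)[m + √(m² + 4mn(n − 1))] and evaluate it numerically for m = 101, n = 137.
z(101, 137; 2, 2) ≤ (1/2)[101 + √(101² + 4·101·137·136)] = (1/2)[101 + √7537529] = 1423.228

Kővári–Sós–Turán: let r_1, ..., r_101 be the row sums and z = Σ r_i the total number of 1s. Each pair of columns can share at most one row with both entries 1 (else a 2×2 all-ones block appears), so Σ_i C(r_i, 2) ≤ C(137, 2) = 9316. By convexity Σ_i C(r_i, 2) ≥ 101·C(z/101, 2) = z(z − 101)/(2·101), giving z² − 101z − 101·137·136 ≤ 0 and hence z ≤ (1/2)[101 + √(10201 + 4·1881832)] = (1/2)[101 + √7537529] ≈ (1/2)(101 + 2745.4561) = 1423.228.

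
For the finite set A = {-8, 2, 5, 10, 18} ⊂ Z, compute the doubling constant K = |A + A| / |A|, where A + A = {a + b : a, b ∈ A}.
K = |A + A| / |A| = 13/5

Enumerate A + A = {a + b : a, b ∈ A}. With |A| = 5, there are |A|^2 = 25 ordered sum pairs; collecting distinct values, A + A = {-16, -6, -3, 2, 4, 7, 10, 12, 15, 20, 23, 28, 36}, so |A + A| = 13. Thus K = 13/5. For comparison, the minimum possible |A + A| over all 5-element sets is 2·5 − 1 = 9 (so min K = 9/5), attained only by arithmetic progressions.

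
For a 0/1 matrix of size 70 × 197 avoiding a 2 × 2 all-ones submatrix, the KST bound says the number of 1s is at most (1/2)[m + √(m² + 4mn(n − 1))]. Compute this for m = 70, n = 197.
z(70, 197; 2, 2) ≤ (1/2)[70 + √(70² + 4·70·197·196)] = (1/2)[70 + √10816260] = 1679.4041

Kővári–Sós–Turán: let r_1, ..., r_70 be the row sums and z = Σ r_i the total number of 1s. Each pair of columns can share at most one row with both entries 1 (else a 2×2 all-ones block appears), so Σ_i C(r_i, 2) ≤ C(197, 2) = 19306. By convexity Σ_i C(r_i, 2) ≥ 70·C(z/70, 2) = z(z − 70)/(2·70), giving z² − 70z − 70·197·196 ≤ 0 and hence z ≤ (1/2)[70 + √(4900 + 4·2702840)] = (1/2)[70 + √10816260] ≈ (1/2)(70 + 3288.8083) = 1679.4041.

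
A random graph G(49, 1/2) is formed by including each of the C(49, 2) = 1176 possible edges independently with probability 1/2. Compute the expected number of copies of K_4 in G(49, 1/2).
E[# K_4] = C(49, 4) · (1/2)^C(4, 2) = 211876 / 2^6 = 52969/16 = 3310.5625

For each 4-subset S of vertices (there are C(49, 4) = 211876 such S), let X_S = 1 if S induces a K_4 (all C(4, 2) = 6 edges present). Then P(X_S = 1) = (1/2)^6 = 1/64. By linearity of expectation, E[# K_4] = C(49, 4) · (1/2)^6 = 211876 / 64 = 52969/16 = 3310.5625.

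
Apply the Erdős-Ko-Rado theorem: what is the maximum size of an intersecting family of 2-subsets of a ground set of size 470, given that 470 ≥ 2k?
max |F| = C(469, 1) = 469

Erdős-Ko-Rado (1961): when n ≥ 2k, max |F| = C(n−1, k−1). The bound is attained by the star {A : i ∈ A} for any fixed i ∈ [n]. Here C(470−1, 2−1) = C(469, 1) = 469.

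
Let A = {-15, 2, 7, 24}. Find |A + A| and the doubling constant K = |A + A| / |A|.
K = |A + A| / |A| = 9/4

Enumerate A + A = {a + b : a, b ∈ A}. With |A| = 4, there are |A|^2 = 16 ordered sum pairs; collecting distinct values, A + A = {-30, -13, -8, 4, 9, 14, 26, 31, 48}, so |A + A| = 9. Thus K = 9/4. For comparison, the minimum possible |A + A| over all 4-element sets is 2·4 − 1 = 7 (so min K = 7/4), attained only by arithmetic progressions.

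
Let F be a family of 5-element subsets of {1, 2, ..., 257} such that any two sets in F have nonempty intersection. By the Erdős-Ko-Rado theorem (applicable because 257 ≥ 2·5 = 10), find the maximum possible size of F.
max |F| = C(256, 4) = 174792640

Erdős-Ko-Rado (1961): when n ≥ 2k, max |F| = C(n−1, k−1). The bound is attained by the star {A : i ∈ A} for any fixed i ∈ [n]. Here C(257−1, 5−1) = C(256, 4) = 174792640.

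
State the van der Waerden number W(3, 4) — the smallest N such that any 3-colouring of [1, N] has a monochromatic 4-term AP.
W(3, 4) = 293

W(3, 4) = 293. The lower bound W(3, 4) > 292 comes from an explicit good 3-colouring of [1, 292]; the upper bound W(3, 4) ≤ 293 was verified by exhaustive search over 3-colourings of [1, 293].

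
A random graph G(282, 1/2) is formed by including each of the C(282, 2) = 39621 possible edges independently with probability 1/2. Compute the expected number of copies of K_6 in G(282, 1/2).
E[# K_6] = C(282, 6) · (1/2)^C(6, 2) = 662078875542 / 2^15 = 331039437771/16384 ≈ 20205043.809265

For each 6-subset S of vertices (there are C(282, 6) = 662078875542 such S), let X_S = 1 if S induces a K_6 (all C(6, 2) = 15 edges present). Then P(X_S = 1) = (1/2)^15 = 1/32768. By linearity of expectation, E[# K_6] = C(282, 6) · (1/2)^15 = 662078875542 / 32768 = 331039437771/16384 ≈ 20205043.809265.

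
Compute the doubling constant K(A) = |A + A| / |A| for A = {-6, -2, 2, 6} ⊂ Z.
K = |A + A| / |A| = 7/4

Enumerate A + A = {a + b : a, b ∈ A}. With |A| = 4, there are |A|^2 = 16 ordered sum pairs; collecting distinct values, A + A = {-12, -8, -4, 0, 4, 8, 12}, so |A + A| = 7. Thus K = 7/4. Here |A + A| = 2|A| − 1 = 7, the minimum possible — so K = 7/4 is minimal, which holds iff A is an arithmetic progression.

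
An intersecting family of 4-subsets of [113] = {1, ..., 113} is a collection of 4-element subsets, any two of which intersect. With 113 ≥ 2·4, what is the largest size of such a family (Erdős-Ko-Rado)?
max |F| = C(112, 3) = 227920

Erdős-Ko-Rado (1961): when n ≥ 2k, max |F| = C(n−1, k−1). The bound is attained by the star {A : i ∈ A} for any fixed i ∈ [n]. Here C(113−1, 4−1) = C(112, 3) = 227920.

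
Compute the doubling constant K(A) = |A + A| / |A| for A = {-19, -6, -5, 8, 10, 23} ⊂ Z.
K = |A + A| / |A| = 18/6 = 3

Enumerate A + A = {a + b : a, b ∈ A}. With |A| = 6, there are |A|^2 = 36 ordered sum pairs; collecting distinct values, A + A = {-38, -25, -24, -12, -11, -10, -9, 2, 3, 4, 5, 16, 17, 18, 20, 31, 33, 46}, so |A + A| = 18. Thus K = 18/6 = 3. For comparison, the minimum possible |A + A| over all 6-element sets is 2·6 − 1 = 11 (so min K = 11/6), attained only by arithmetic progressions.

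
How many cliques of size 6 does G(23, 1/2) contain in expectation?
E[# K_6] = C(23, 6) · (1/2)^C(6, 2) = 100947 / 2^15 ≈ 3.080658

For each 6-subset S of vertices (there are C(23, 6) = 100947 such S), let X_S = 1 if S induces a K_6 (all C(6, 2) = 15 edges present). Then P(X_S = 1) = (1/2)^15 = 1/32768. By linearity of expectation, E[# K_6] = C(23, 6) · (1/2)^15 = 100947 / 32768 ≈ 3.080658.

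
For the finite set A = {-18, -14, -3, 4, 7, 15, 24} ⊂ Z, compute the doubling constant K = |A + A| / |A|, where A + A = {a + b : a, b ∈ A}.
K = |A + A| / |A| = 27/7

Enumerate A + A = {a + b : a, b ∈ A}. With |A| = 7, there are |A|^2 = 49 ordered sum pairs; collecting distinct values, A + A = {-36, -32, -28, -21, -17, -14, -11, -10, -7, -6, -3, 1, 4, 6, 8, 10, 11, 12, 14, 19, 21, 22, 28, 30, 31, 39, 48}, so |A + A| = 27. Thus K = 27/7. For comparison, the minimum possible |A + A| over all 7-element sets is 2·7 − 1 = 13 (so min K = 13/7), attained only by arithmetic progressions.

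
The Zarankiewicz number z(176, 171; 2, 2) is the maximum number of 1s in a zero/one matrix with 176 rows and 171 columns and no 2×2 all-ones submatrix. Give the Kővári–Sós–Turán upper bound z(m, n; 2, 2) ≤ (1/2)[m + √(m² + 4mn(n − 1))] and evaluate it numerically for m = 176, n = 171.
z(176, 171; 2, 2) ≤ (1/2)[176 + √(176² + 4·176·171·170)] = (1/2)[176 + √20496256] = 2351.6395

Kővári–Sós–Turán: let r_1, ..., r_176 be the row sums and z = Σ r_i the total number of 1s. Each pair of columns can share at most one row with both entries 1 (else a 2×2 all-ones block appears), so Σ_i C(r_i, 2) ≤ C(171, 2) = 14535. By convexity Σ_i C(r_i, 2) ≥ 176·C(z/176, 2) = z(z − 176)/(2·176), giving z² − 176z − 176·171·170 ≤ 0 and hence z ≤ (1/2)[176 + √(30976 + 4·5116320)] = (1/2)[176 + √20496256] ≈ (1/2)(176 + 4527.2791) = 2351.6395.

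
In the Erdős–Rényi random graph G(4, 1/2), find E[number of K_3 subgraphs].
E[# K_3] = C(4, 3) · (1/2)^C(3, 2) = 4 / 2^3 = 1/2 = 0.5

For each 3-subset S of vertices (there are C(4, 3) = 4 such S), let X_S = 1 if S induces a K_3 (all C(3, 2) = 3 edges present). Then P(X_S = 1) = (1/2)^3 = 1/8. By linearity of expectation, E[# K_3] = C(4, 3) · (1/2)^3 = 4 / 8 = 1/2 = 0.5.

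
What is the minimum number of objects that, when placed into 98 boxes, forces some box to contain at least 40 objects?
n = (40 − 1)·98 + 1 = 3823

By the generalised pigeonhole principle, to guarantee some box contains ≥ r objects we need more than (r − 1) · k objects total. Threshold: n = (r − 1) · k + 1. With r = 40 and k = 98: n = 39 · 98 + 1 = 3822 + 1 = 3823. For n = 3822 = 39 · 98, we can put exactly 39 objects in every box, avoiding 40 in any single one — so 3823 is tight.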